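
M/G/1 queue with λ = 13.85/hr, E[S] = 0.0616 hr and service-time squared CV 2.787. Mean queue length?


ρ = λ·E[S] = 13.85·0.0616 = 0.8532
Lq = ρ²(1+C_s²)/(2(1−ρ)) = 0.7279·(1+2.787)/(2·0.1468)
= 0.7279·3.7870/0.2937 = 9.38603

Final: 9.38603


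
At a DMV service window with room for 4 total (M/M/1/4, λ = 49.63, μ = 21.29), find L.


ρ = 49.63/21.29 = 2.3311
L = ρ[1 − (K+1)ρ^K + Kρ^(K+1)] / [(1−ρ)(1−ρ^(K+1))]
Numerator: 2.3311·(1 − 5·29.530749 + 4·68.840350) = 300.035745
Denominator: (-1.3311)·(-67.840350) = 90.305097
L = 300.035745/90.305097 = 3.3225

Final: 3.3225


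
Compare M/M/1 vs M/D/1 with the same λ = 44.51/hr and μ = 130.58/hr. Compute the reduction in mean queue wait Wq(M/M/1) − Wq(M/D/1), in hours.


ρ = 44.51/130.58 = 0.3409
Wq(M/M/1) = ρ/(μ−λ) = 0.3409/86.07 = 0.003960 hr
Wq(M/D/1) = ρ/(2(μ−λ)) = 0.001980 hr
Savings = 0.003960 − 0.001980 = 0.001980 hr

Final: 0.001980 hr


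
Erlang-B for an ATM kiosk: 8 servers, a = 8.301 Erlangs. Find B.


B(c,a) = (a^c/c!) / Σ_{k=0}^{c} a^k/k!
a^8/8! = 559.142865
Σ terms (k=0..8): 1.00000 + 8.30100 + 34.45330 + 95.33228 + 197.83832 + 328.45118 + 454.41220 + 538.86796 + 559.14287 = 2217.799107
B = 559.142865/2217.799107 = 0.252116

Final: 0.252116


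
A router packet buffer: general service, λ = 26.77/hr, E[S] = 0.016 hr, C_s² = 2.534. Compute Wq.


ρ = λ·E[S] = 26.77·0.016 = 0.4283
E[S²] = E[S]²(1+C_s²) = 0.016²·(1+2.534) = 0.0009047
Wq = λ·E[S²]/(2(1−ρ)) = 26.77·0.0009047/(2·0.5717) = 0.02118 hr

Final: 0.02118 hr


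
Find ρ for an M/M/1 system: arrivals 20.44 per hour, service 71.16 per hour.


ρ = λ/μ = 20.44/71.16 = 0.2872

Final: 0.2872


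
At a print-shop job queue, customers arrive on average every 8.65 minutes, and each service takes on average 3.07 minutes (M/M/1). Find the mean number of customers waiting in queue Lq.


λ = 60/8.65 = 6.9364 /hr
μ = 60/3.07 = 19.5440 /hr
ρ = λ/μ = 6.9364/19.5440 = 0.3549
Lq = ρ²/(1−ρ) = 0.1260/0.6451 = 0.1953

Final: 0.1953


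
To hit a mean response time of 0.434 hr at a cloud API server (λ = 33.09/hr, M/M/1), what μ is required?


W = 1/(μ−λ) ⇒ μ − λ = 1/W = 1/0.434 = 2.3041
μ = λ + 1/W = 33.09 + 2.3041 = 35.3941 per hr

Final: 35.3941 /hr


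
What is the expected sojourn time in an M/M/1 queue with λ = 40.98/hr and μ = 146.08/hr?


W = 1/(μ−λ) = 1/(146.08 − 40.98) = 1/105.10 = 0.009515 hr

Final: 0.009515 hr


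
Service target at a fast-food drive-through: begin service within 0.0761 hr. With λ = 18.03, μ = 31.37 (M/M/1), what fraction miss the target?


ρ = 18.03/31.37 = 0.5748
P(Wq > t) = ρ·e^{−(μ−λ)t} = 0.5748·e^{−1.0152}
= 0.5748·0.362339 = 0.208256

Final: 0.208256


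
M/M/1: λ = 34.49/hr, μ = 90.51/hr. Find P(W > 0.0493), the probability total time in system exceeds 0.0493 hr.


W ~ Exponential(μ−λ) for M/M/1.
μ − λ = 90.51 − 34.49 = 56.0200
P(W > t) = e^{−(μ−λ)t} = e^{−2.7618} = 0.063179

Final: 0.063179


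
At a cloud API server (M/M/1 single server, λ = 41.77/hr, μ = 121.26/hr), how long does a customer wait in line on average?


ρ = 41.77/121.26 = 0.3445
Wq = ρ/(μ−λ) = 0.3445/(121.26 − 41.77) = 0.3445/79.49 = 0.004333 hr

Final: 0.004333 hr


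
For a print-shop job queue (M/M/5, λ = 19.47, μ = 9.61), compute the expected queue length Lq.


a = λ/μ = 2.0260; ρ = a/5 = 0.4052
P₀ = 0.130809
Lq = P₀·a^c·ρ / (c!·(1−ρ)²) = 0.130809·34.13601·0.4052/(120·0.35378)
= 0.04262

Final: 0.04262


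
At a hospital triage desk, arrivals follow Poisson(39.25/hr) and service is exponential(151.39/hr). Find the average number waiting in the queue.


ρ = 39.25/151.39 = 0.2593
Lq = ρ²/(1−ρ) = 0.06722/0.7407 = 0.09074

Final: 0.09074


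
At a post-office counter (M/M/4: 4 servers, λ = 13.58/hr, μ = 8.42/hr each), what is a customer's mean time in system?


a = 1.6128; ρ = 0.4032; P₀ = 0.196655
Lq = P₀·a^c·ρ/(c!(1−ρ)²) = 0.06277
Wq = Lq/λ = 0.06277/13.58 = 0.004622 hr
W = Wq + 1/μ = 0.004622 + 0.11876 = 0.12339 hr

Final: 0.12339 hr


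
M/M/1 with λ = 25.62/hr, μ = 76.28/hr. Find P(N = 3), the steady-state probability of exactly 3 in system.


ρ = 25.62/76.28 = 0.3359
P_n = (1−ρ)·ρ^n = (1 − 0.3359)·0.3359^3 = 0.6641·0.037888 = 0.025163

Final: 0.025163


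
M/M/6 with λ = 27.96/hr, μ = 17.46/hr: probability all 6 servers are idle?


a = λ/μ = 27.96/17.46 = 1.6014; ρ = a/c = 0.2669
Σ_{k=0}^{5} a^k/k! (terms k=0..5) = 1.00000 + 1.60137 + 1.28220 + 0.68443 + 0.27401 + 0.08776 = 4.92977
Tail: a^6/(6!(1−ρ)) = 16.86388/(720·0.7331) = 0.03195
P₀ = 1/(4.92977 + 0.03195) = 1/4.96172 = 0.201543

Final: 0.201543


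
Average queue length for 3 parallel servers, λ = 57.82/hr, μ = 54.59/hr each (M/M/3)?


a = λ/μ = 1.0592; ρ = a/3 = 0.3531
P₀ = 0.341741
Lq = P₀·a^c·ρ / (c!·(1−ρ)²) = 0.341741·1.18821·0.3531/(6·0.41854)
= 0.05709

Final: 0.05709


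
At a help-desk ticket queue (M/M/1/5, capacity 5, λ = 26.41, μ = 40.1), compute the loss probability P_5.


ρ = λ/μ = 26.41/40.1 = 0.6586
P_K = (1−ρ)ρ^K/(1−ρ^(K+1)) = (0.3414·0.123914)/(1 − 0.081610)
= 0.042304/0.918390 = 0.046063

Final: 0.046063


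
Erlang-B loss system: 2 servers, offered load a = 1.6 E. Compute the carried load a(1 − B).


B(2,1.6) = 0.329897 (Erlang-B)
Carried load = a(1 − B) = 1.6·(1 − 0.329897) = 1.6·0.670103 = 1.0722 E

Final: 1.0722 Erlangs


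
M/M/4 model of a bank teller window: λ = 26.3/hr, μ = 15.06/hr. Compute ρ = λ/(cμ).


ρ = λ/(cμ) = 26.3/(4·15.06) = 26.3/60.24 = 0.4366

Final: 0.4366


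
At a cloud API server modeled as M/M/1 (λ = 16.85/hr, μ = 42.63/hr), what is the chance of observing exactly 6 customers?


ρ = 16.85/42.63 = 0.3953
P_n = (1−ρ)·ρ^n = (1 − 0.3953)·0.3953^6 = 0.6047·0.003813 = 0.002306

Final: 0.002306


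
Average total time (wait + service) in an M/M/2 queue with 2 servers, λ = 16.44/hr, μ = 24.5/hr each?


a = 0.6710; ρ = 0.3355; P₀ = 0.497555
Lq = P₀·a^c·ρ/(c!(1−ρ)²) = 0.08512
Wq = Lq/λ = 0.08512/16.44 = 0.005177 hr
W = Wq + 1/μ = 0.005177 + 0.04082 = 0.04599 hr

Final: 0.04599 hr


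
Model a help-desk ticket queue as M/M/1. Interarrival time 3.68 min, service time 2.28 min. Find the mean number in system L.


λ = 60/3.68 = 16.3043 /hr
μ = 60/2.28 = 26.3158 /hr
ρ = λ/μ = 16.3043/26.3158 = 0.6196
L = ρ/(1−ρ) = 0.6196/0.3804 = 1.6286

Final: 1.6286


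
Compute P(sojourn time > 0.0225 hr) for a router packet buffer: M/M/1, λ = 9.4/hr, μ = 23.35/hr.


W ~ Exponential(μ−λ) for M/M/1.
μ − λ = 23.35 − 9.4 = 13.9500
P(W > t) = e^{−(μ−λ)t} = e^{−0.3139} = 0.730610

Final: 0.730610


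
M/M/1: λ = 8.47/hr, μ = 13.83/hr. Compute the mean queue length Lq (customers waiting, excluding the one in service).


ρ = 8.47/13.83 = 0.6124
Lq = ρ²/(1−ρ) = 0.3751/0.3876 = 0.9678

Final: 0.9678


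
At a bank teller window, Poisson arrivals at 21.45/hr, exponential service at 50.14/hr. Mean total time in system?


W = 1/(μ−λ) = 1/(50.14 − 21.45) = 1/28.69 = 0.03486 hr

Final: 0.03486 hr


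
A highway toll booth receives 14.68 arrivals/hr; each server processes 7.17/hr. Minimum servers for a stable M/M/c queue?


Stability requires cμ > λ ⇔ c > λ/μ.
λ/μ = 14.68/7.17 = 2.0474
Minimum integer c = ⌊2.0474⌋ + 1 = 3
Check: 3·7.17 = 21.51 > 14.68, while 2·7.17 = 14.34 ≤ 14.68

Final: 3 servers


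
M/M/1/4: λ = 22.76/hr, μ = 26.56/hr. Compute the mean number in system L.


ρ = 22.76/26.56 = 0.8569
L = ρ[1 − (K+1)ρ^K + Kρ^(K+1)] / [(1−ρ)(1−ρ^(K+1))]
Numerator: 0.8569·(1 − 5·0.539233 + 4·0.462084) = 0.130398
Denominator: (0.1431)·(0.537916) = 0.076961
L = 0.130398/0.076961 = 1.6943

Final: 1.6943


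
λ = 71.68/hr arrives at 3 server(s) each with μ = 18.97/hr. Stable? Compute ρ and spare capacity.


Total capacity cμ = 3·18.97 = 56.91/hr
ρ = λ/(cμ) = 71.68/56.91 = 1.2595
Stable ⇔ ρ < 1: NO
Spare capacity = cμ − λ = 56.91 − 71.68 = -14.77/hr

Final: ρ = 1.2595; unstable; margin = -14.77/hr


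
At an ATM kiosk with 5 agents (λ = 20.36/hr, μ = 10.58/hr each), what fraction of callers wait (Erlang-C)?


a = λ/μ = 1.9244; ρ = a/5 = 0.3849
P₀ = 0.145081 (from M/M/c formula)
C(c,a) = [a^c/(c!(1−ρ))]·P₀ = [26.39128/(120·0.6151)]·0.145081
= 0.35753·0.145081 = 0.051871

Final: 0.051871


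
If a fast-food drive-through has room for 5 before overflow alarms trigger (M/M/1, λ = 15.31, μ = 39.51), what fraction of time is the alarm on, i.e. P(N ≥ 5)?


ρ = 15.31/39.51 = 0.3875
P(N ≥ n) = ρ^n = 0.3875^5 = 0.008737

Final: 0.008737


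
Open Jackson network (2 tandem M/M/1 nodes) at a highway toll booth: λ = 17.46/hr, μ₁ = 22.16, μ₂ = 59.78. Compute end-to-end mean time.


Each node sees arrival rate λ = 17.46/hr (tandem ⇒ throughput preserved).
W₁ = 1/(μ₁−λ) = 1/(22.16−17.46) = 0.21277 hr
W₂ = 1/(μ₂−λ) = 1/(59.78−17.46) = 0.02363 hr
W_total = W₁ + W₂ = 0.21277 + 0.02363 = 0.23640 hr

Final: 0.23640 hr


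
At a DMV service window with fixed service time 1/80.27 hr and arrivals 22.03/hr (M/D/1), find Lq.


ρ = 22.03/80.27 = 0.2744
M/D/1: Lq = ρ²/(2(1−ρ)) = 0.07532/(2·0.7256) = 0.05191

Final: 0.05191


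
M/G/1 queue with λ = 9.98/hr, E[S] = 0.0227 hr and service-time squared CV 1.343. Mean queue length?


ρ = λ·E[S] = 9.98·0.0227 = 0.2265
Lq = ρ²(1+C_s²)/(2(1−ρ)) = 0.05132·(1+1.343)/(2·0.7735)
= 0.05132·2.3430/1.5469 = 0.07774

Final: 0.07774


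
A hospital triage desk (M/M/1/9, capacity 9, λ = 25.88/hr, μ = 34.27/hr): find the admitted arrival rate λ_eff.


ρ = 0.7552; P_K = (1−ρ)ρ^9/(1−ρ^10) = 0.020812
λ_eff = λ(1 − P_K) = 25.88·(1 − 0.020812) = 25.88·0.979188 = 25.3414 /hr

Final: 25.3414 /hr


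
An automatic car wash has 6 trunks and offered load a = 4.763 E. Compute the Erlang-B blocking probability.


B(c,a) = (a^c/c!) / Σ_{k=0}^{c} a^k/k!
a^6/6! = 16.216271
Σ terms (k=0..6): 1.00000 + 4.76300 + 11.34308 + 18.00904 + 21.44426 + 20.42780 + 16.21627 = 93.203457
B = 16.216271/93.203457 = 0.173988

Final: 0.173988


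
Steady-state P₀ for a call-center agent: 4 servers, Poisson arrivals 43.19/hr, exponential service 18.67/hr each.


a = λ/μ = 43.19/18.67 = 2.3133; ρ = a/c = 0.5783
Σ_{k=0}^{3} a^k/k! (terms k=0..3) = 1.00000 + 2.31334 + 2.67576 + 2.06331 = 8.05242
Tail: a^4/(4!(1−ρ)) = 28.63885/(24·0.4217) = 2.82993
P₀ = 1/(8.05242 + 2.82993) = 1/10.88235 = 0.091892

Final: 0.091892


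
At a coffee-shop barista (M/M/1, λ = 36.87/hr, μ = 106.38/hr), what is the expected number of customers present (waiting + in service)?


ρ = λ/μ = 36.87/106.38 = 0.3466
L = ρ/(1−ρ) = 0.3466/(1 − 0.3466) = 0.3466/0.6534 = 0.5304

Final: 0.5304


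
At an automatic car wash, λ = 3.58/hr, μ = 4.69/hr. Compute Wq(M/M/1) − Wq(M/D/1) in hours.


ρ = 3.58/4.69 = 0.7633
Wq(M/M/1) = ρ/(μ−λ) = 0.7633/1.11 = 0.68768 hr
Wq(M/D/1) = ρ/(2(μ−λ)) = 0.34384 hr
Savings = 0.68768 − 0.34384 = 0.34384 hr

Final: 0.34384 hr


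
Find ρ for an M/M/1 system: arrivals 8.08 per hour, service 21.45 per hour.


ρ = λ/μ = 8.08/21.45 = 0.3767

Final: 0.3767


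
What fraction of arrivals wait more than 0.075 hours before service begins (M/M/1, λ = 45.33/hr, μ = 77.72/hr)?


ρ = 45.33/77.72 = 0.5832
P(Wq > t) = ρ·e^{−(μ−λ)t} = 0.5832·e^{−2.4293}
= 0.5832·0.088103 = 0.051386

Final: 0.051386


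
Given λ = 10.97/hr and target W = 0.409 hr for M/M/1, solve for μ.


W = 1/(μ−λ) ⇒ μ − λ = 1/W = 1/0.409 = 2.4450
μ = λ + 1/W = 10.97 + 2.4450 = 13.4150 per hr

Final: 13.4150 /hr


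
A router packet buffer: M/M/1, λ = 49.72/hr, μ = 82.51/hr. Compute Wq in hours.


ρ = 49.72/82.51 = 0.6026
Wq = ρ/(μ−λ) = 0.6026/(82.51 − 49.72) = 0.6026/32.79 = 0.01838 hr

Final: 0.01838 hr


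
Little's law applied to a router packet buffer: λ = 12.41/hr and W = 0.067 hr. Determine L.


L = λW = 12.41·0.067 = 0.8315

Final: 0.8315


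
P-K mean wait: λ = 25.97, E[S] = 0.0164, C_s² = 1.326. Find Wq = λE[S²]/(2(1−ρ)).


ρ = λ·E[S] = 25.97·0.0164 = 0.4259
E[S²] = E[S]²(1+C_s²) = 0.0164²·(1+1.326) = 0.0006256
Wq = λ·E[S²]/(2(1−ρ)) = 25.97·0.0006256/(2·0.5741) = 0.01415 hr

Final: 0.01415 hr


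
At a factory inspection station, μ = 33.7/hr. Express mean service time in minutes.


Mean service time = 1/μ = 1/33.7 hour = 0.02967 hour
In minutes: 0.02967 × 60 = 1.7804 min

Final: 1.7804 min


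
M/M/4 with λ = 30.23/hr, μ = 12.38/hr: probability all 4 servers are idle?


a = λ/μ = 30.23/12.38 = 2.4418; ρ = a/c = 0.6105
Σ_{k=0}^{3} a^k/k! (terms k=0..3) = 1.00000 + 2.44184 + 2.98130 + 2.42662 = 8.84975
Tail: a^4/(4!(1−ρ)) = 35.55249/(24·0.3895) = 3.80283
P₀ = 1/(8.84975 + 3.80283) = 1/12.65259 = 0.079035

Final: 0.079035


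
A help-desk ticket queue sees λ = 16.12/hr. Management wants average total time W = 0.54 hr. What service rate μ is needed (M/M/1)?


W = 1/(μ−λ) ⇒ μ − λ = 1/W = 1/0.54 = 1.8519
μ = λ + 1/W = 16.12 + 1.8519 = 17.9719 per hr

Final: 17.9719 /hr


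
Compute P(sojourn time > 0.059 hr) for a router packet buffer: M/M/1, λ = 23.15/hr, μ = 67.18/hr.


W ~ Exponential(μ−λ) for M/M/1.
μ − λ = 67.18 − 23.15 = 44.0300
P(W > t) = e^{−(μ−λ)t} = e^{−2.5978} = 0.074439

Final: 0.074439


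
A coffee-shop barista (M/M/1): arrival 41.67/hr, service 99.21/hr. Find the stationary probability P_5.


ρ = 41.67/99.21 = 0.4200
P_n = (1−ρ)·ρ^n = (1 − 0.4200)·0.4200^5 = 0.5800·0.013072 = 0.007581

Final: 0.007581


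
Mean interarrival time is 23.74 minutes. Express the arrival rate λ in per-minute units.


λ = 1/(interarrival time) in consistent units.
1 minute = 1 min, so λ = 1/23.74 = 0.04212 per minute

Final: 0.04212 /min


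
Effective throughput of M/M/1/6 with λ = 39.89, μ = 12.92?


ρ = 3.0875; P_K = (1−ρ)ρ^6/(1−ρ^7) = 0.676362
λ_eff = λ(1 − P_K) = 39.89·(1 − 0.676362) = 39.89·0.323638 = 12.9099 /hr

Final: 12.9099 /hr


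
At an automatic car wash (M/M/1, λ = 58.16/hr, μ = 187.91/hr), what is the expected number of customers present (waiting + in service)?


ρ = λ/μ = 58.16/187.91 = 0.3095
L = ρ/(1−ρ) = 0.3095/(1 − 0.3095) = 0.3095/0.6905 = 0.4482

Final: 0.4482


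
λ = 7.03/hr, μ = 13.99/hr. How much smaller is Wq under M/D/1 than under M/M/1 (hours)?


ρ = 7.03/13.99 = 0.5025
Wq(M/M/1) = ρ/(μ−λ) = 0.5025/6.96 = 0.07220 hr
Wq(M/D/1) = ρ/(2(μ−λ)) = 0.03610 hr
Savings = 0.07220 − 0.03610 = 0.03610 hr

Final: 0.03610 hr


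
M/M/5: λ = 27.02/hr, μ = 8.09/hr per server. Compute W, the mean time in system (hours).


a = 3.3399; ρ = 0.6680; P₀ = 0.031503
Lq = P₀·a^c·ρ/(c!(1−ρ)²) = 0.66115
Wq = Lq/λ = 0.66115/27.02 = 0.02447 hr
W = Wq + 1/μ = 0.02447 + 0.12361 = 0.14808 hr

Final: 0.14808 hr


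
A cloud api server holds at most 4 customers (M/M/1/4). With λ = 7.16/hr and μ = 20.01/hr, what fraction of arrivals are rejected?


ρ = λ/μ = 7.16/20.01 = 0.3578
P_K = (1−ρ)ρ^K/(1−ρ^(K+1)) = (0.6422·0.016393)/(1 − 0.005866)
= 0.010527/0.994134 = 0.010589

Final: 0.010589


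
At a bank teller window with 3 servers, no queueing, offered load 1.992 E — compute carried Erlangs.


B(3,1.992) = 0.209329 (Erlang-B)
Carried load = a(1 − B) = 1.992·(1 − 0.209329) = 1.992·0.790671 = 1.5750 E

Final: 1.5750 Erlangs


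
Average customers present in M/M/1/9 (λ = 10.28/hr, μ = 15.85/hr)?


ρ = 10.28/15.85 = 0.6486
L = ρ[1 − (K+1)ρ^K + Kρ^(K+1)] / [(1−ρ)(1−ρ^(K+1))]
Numerator: 0.6486·(1 − 10·0.020308 + 9·0.013172) = 0.593750
Denominator: (0.3514)·(0.986828) = 0.346791
L = 0.593750/0.346791 = 1.7121

Final: 1.7121


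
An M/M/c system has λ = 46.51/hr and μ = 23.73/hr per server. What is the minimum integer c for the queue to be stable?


Stability requires cμ > λ ⇔ c > λ/μ.
λ/μ = 46.51/23.73 = 1.9600
Minimum integer c = ⌊1.9600⌋ + 1 = 2
Check: 2·23.73 = 47.46 > 46.51, while 1·23.73 = 23.73 ≤ 46.51

Final: 2 servers


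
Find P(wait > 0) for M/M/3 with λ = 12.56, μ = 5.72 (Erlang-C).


a = λ/μ = 2.1958; ρ = a/3 = 0.7319
P₀ = 0.082041 (from M/M/c formula)
C(c,a) = [a^c/(c!(1−ρ))]·P₀ = [10.58719/(6·0.2681)]·0.082041
= 6.58247·0.082041 = 0.540031

Final: 0.540031


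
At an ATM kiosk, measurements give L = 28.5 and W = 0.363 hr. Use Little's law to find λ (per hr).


λ = L/W = 28.5/0.363 = 78.5124 /hr

Final: 78.5124 /hr


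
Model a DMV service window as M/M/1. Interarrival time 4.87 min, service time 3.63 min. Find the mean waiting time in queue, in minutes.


λ = 60/4.87 = 12.3203 /hr
μ = 60/3.63 = 16.5289 /hr
ρ = λ/μ = 12.3203/16.5289 = 0.7454
Wq = ρ/(μ−λ) = 0.7454/(16.5289−12.3203) = 0.17711 hr
In minutes: 0.17711·60 = 10.627 min

Final: 10.627 min


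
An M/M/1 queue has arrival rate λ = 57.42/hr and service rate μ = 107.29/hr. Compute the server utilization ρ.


ρ = λ/μ = 57.42/107.29 = 0.5352

Final: 0.5352


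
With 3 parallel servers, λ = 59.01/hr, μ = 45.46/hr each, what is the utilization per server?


ρ = λ/(cμ) = 59.01/(3·45.46) = 59.01/136.38 = 0.4327

Final: 0.4327


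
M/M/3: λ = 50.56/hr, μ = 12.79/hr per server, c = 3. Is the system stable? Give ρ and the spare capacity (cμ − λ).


Total capacity cμ = 3·12.79 = 38.37/hr
ρ = λ/(cμ) = 50.56/38.37 = 1.3177
Stable ⇔ ρ < 1: NO
Spare capacity = cμ − λ = 38.37 − 50.56 = -12.19/hr

Final: ρ = 1.3177; unstable; margin = -12.19/hr


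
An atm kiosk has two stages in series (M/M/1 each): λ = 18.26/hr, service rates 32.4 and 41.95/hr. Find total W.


Each node sees arrival rate λ = 18.26/hr (tandem ⇒ throughput preserved).
W₁ = 1/(μ₁−λ) = 1/(32.4−18.26) = 0.07072 hr
W₂ = 1/(μ₂−λ) = 1/(41.95−18.26) = 0.04221 hr
W_total = W₁ + W₂ = 0.07072 + 0.04221 = 0.11293 hr

Final: 0.11293 hr


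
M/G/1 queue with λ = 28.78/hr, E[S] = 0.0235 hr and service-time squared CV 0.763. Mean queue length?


ρ = λ·E[S] = 28.78·0.0235 = 0.6763
Lq = ρ²(1+C_s²)/(2(1−ρ)) = 0.4574·(1+0.763)/(2·0.3237)
= 0.4574·1.7630/0.6473 = 1.24577

Final: 1.24577


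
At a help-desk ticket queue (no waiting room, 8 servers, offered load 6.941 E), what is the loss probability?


B(c,a) = (a^c/c!) / Σ_{k=0}^{c} a^k/k!
a^8/8! = 133.615189
Σ terms (k=0..8): 1.00000 + 6.94100 + 24.08874 + 55.73332 + 96.71124 + 134.25454 + 155.31013 + 154.00108 + 133.61519 = 761.655229
B = 133.615189/761.655229 = 0.175427

Final: 0.175427


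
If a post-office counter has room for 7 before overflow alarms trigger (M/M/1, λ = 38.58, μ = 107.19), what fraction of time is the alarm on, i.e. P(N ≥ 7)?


ρ = 38.58/107.19 = 0.3599
P(N ≥ n) = ρ^n = 0.3599^7 = 0.0007824

Final: 0.0007824


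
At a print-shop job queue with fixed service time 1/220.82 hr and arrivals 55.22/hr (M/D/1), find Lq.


ρ = 55.22/220.82 = 0.2501
M/D/1: Lq = ρ²/(2(1−ρ)) = 0.06253/(2·0.7499) = 0.04169

Final: 0.04169


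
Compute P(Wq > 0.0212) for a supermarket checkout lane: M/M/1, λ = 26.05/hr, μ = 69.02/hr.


ρ = 26.05/69.02 = 0.3774
P(Wq > t) = ρ·e^{−(μ−λ)t} = 0.3774·e^{−0.9110}
= 0.3774·0.402136 = 0.151777

Final: 0.151777


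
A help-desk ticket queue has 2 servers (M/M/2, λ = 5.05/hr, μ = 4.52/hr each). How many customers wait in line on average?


a = λ/μ = 1.1173; ρ = a/2 = 0.5586
P₀ = 0.283180
Lq = P₀·a^c·ρ / (c!·(1−ρ)²) = 0.283180·1.24826·0.5586/(2·0.19481)
= 0.50682

Final: 0.50682


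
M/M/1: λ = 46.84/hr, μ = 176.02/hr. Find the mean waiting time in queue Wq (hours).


ρ = 46.84/176.02 = 0.2661
Wq = ρ/(μ−λ) = 0.2661/(176.02 − 46.84) = 0.2661/129.18 = 0.002060 hr

Final: 0.002060 hr


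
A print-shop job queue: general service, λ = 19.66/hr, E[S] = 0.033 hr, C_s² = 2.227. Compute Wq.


ρ = λ·E[S] = 19.66·0.033 = 0.6488
E[S²] = E[S]²(1+C_s²) = 0.033²·(1+2.227) = 0.003514
Wq = λ·E[S²]/(2(1−ρ)) = 19.66·0.003514/(2·0.3512) = 0.09836 hr

Final: 0.09836 hr


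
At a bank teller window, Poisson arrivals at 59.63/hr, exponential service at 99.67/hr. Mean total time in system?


W = 1/(μ−λ) = 1/(99.67 − 59.63) = 1/40.04 = 0.02498 hr

Final: 0.02498 hr


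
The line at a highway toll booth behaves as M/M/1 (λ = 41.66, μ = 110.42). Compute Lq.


ρ = 41.66/110.42 = 0.3773
Lq = ρ²/(1−ρ) = 0.1423/0.6227 = 0.2286

Final: 0.2286


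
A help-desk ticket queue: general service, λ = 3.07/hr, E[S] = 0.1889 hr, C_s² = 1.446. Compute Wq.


ρ = λ·E[S] = 3.07·0.1889 = 0.5799
E[S²] = E[S]²(1+C_s²) = 0.1889²·(1+1.446) = 0.087281
Wq = λ·E[S²]/(2(1−ρ)) = 3.07·0.087281/(2·0.4201) = 0.31893 hr

Final: 0.31893 hr


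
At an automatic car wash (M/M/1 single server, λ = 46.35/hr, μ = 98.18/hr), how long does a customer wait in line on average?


ρ = 46.35/98.18 = 0.4721
Wq = ρ/(μ−λ) = 0.4721/(98.18 − 46.35) = 0.4721/51.83 = 0.009108 hr

Final: 0.009108 hr


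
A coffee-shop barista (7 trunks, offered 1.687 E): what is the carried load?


B(7,1.687) = 0.001429 (Erlang-B)
Carried load = a(1 − B) = 1.687·(1 − 0.001429) = 1.687·0.998571 = 1.6846 E

Final: 1.6846 Erlangs


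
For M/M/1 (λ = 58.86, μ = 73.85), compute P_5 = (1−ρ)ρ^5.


ρ = 58.86/73.85 = 0.7970
P_n = (1−ρ)·ρ^n = (1 − 0.7970)·0.7970^5 = 0.2030·0.321624 = 0.065283

Final: 0.065283


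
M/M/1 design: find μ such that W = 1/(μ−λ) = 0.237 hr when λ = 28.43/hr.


W = 1/(μ−λ) ⇒ μ − λ = 1/W = 1/0.237 = 4.2194
μ = λ + 1/W = 28.43 + 4.2194 = 32.6494 per hr

Final: 32.6494 /hr


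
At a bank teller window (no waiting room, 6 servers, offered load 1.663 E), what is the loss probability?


B(c,a) = (a^c/c!) / Σ_{k=0}^{c} a^k/k!
a^6/6! = 0.029378
Σ terms (k=0..6): 1.00000 + 1.66300 + 1.38278 + 0.76652 + 0.31868 + 0.10599 + 0.02938 = 5.266362
B = 0.029378/5.266362 = 0.005578

Final: 0.005578


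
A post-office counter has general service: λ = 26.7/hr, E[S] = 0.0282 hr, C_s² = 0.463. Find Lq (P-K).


ρ = λ·E[S] = 26.7·0.0282 = 0.7529
Lq = ρ²(1+C_s²)/(2(1−ρ)) = 0.5669·(1+0.463)/(2·0.2471)
= 0.5669·1.4630/0.4941 = 1.67854

Final: 1.67854


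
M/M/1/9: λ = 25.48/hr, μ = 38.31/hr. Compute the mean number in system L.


ρ = 25.48/38.31 = 0.6651
L = ρ[1 − (K+1)ρ^K + Kρ^(K+1)] / [(1−ρ)(1−ρ^(K+1))]
Numerator: 0.6651·(1 − 10·0.025467 + 9·0.016938) = 0.597108
Denominator: (0.3349)·(0.983062) = 0.329227
L = 0.597108/0.329227 = 1.8137

Final: 1.8137


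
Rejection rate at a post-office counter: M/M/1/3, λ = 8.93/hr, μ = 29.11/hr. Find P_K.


ρ = λ/μ = 8.93/29.11 = 0.3068
P_K = (1−ρ)ρ^K/(1−ρ^(K+1)) = (0.6932·0.028869)/(1 − 0.008856)
= 0.020013/0.991144 = 0.020192

Final: 0.020192


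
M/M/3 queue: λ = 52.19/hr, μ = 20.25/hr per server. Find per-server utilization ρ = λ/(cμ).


ρ = λ/(cμ) = 52.19/(3·20.25) = 52.19/60.75 = 0.8591

Final: 0.8591


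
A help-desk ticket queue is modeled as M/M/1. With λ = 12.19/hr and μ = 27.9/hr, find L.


ρ = λ/μ = 12.19/27.9 = 0.4369
L = ρ/(1−ρ) = 0.4369/(1 − 0.4369) = 0.4369/0.5631 = 0.7759

Final: 0.7759


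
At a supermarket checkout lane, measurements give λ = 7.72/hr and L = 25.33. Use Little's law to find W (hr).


W = L/λ = 25.33/7.72 = 3.2811 hr

Final: 3.2811 hr


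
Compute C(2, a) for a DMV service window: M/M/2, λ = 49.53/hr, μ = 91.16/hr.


a = λ/μ = 0.5433; ρ = a/2 = 0.2717
P₀ = 0.572741 (from M/M/c formula)
C(c,a) = [a^c/(c!(1−ρ))]·P₀ = [0.29521/(2·0.7283)]·0.572741
= 0.20266·0.572741 = 0.116071

Final: 0.116071


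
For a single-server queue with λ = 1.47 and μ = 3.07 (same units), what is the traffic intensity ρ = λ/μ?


ρ = λ/μ = 1.47/3.07 = 0.4788

Final: 0.4788


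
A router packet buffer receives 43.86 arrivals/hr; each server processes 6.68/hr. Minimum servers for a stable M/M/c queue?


Stability requires cμ > λ ⇔ c > λ/μ.
λ/μ = 43.86/6.68 = 6.5659
Minimum integer c = ⌊6.5659⌋ + 1 = 7
Check: 7·6.68 = 46.76 > 43.86, while 6·6.68 = 40.08 ≤ 43.86

Final: 7 servers


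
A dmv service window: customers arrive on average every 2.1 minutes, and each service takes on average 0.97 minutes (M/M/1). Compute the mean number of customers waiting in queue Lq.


λ = 60/2.1 = 28.5714 /hr
μ = 60/0.97 = 61.8557 /hr
ρ = λ/μ = 28.5714/61.8557 = 0.4619
Lq = ρ²/(1−ρ) = 0.2134/0.5381 = 0.3965

Final: 0.3965


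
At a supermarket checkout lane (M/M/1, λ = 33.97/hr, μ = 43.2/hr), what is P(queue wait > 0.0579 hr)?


ρ = 33.97/43.2 = 0.7863
P(Wq > t) = ρ·e^{−(μ−λ)t} = 0.7863·e^{−0.5344}
= 0.7863·0.586011 = 0.460805

Final: 0.460805


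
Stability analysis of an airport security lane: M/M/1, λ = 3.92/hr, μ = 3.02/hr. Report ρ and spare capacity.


Total capacity cμ = 1·3.02 = 3.02/hr
ρ = λ/(cμ) = 3.92/3.02 = 1.2980
Stable ⇔ ρ < 1: NO
Spare capacity = cμ − λ = 3.02 − 3.92 = -0.90/hr

Final: ρ = 1.2980; unstable; margin = -0.90/hr


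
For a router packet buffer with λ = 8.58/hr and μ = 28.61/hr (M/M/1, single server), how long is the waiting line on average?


ρ = 8.58/28.61 = 0.2999
Lq = ρ²/(1−ρ) = 0.08994/0.7001 = 0.1285

Final: 0.1285


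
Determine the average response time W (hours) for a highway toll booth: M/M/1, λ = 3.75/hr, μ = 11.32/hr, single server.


W = 1/(μ−λ) = 1/(11.32 − 3.75) = 1/7.57 = 0.1321 hr

Final: 0.1321 hr


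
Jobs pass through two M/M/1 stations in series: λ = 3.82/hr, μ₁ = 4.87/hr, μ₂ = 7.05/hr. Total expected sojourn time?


Each node sees arrival rate λ = 3.82/hr (tandem ⇒ throughput preserved).
W₁ = 1/(μ₁−λ) = 1/(4.87−3.82) = 0.95238 hr
W₂ = 1/(μ₂−λ) = 1/(7.05−3.82) = 0.30960 hr
W_total = W₁ + W₂ = 0.95238 + 0.30960 = 1.26198 hr

Final: 1.26198 hr


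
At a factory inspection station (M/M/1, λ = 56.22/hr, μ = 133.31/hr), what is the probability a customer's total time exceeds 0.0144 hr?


W ~ Exponential(μ−λ) for M/M/1.
μ − λ = 133.31 − 56.22 = 77.0900
P(W > t) = e^{−(μ−λ)t} = e^{−1.1101} = 0.329527

Final: 0.329527


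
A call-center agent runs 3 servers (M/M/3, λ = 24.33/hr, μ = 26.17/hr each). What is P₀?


a = λ/μ = 24.33/26.17 = 0.9297; ρ = a/c = 0.3099
Σ_{k=0}^{2} a^k/k! (terms k=0..2) = 1.00000 + 0.92969 + 0.43216 = 2.36185
Tail: a^3/(3!(1−ρ)) = 0.80355/(6·0.6901) = 0.19407
P₀ = 1/(2.36185 + 0.19407) = 1/2.55592 = 0.391249

Final: 0.391249


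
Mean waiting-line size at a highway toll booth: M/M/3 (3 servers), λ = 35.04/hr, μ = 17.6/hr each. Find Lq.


a = λ/μ = 1.9909; ρ = a/3 = 0.6636
P₀ = 0.112576
Lq = P₀·a^c·ρ / (c!·(1−ρ)²) = 0.112576·7.89140·0.6636/(6·0.11314)
= 0.86848

Final: 0.86848


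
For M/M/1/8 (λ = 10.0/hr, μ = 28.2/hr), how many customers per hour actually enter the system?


ρ = 0.3546; P_K = (1−ρ)ρ^8/(1−ρ^9) = 0.0001614
λ_eff = λ(1 − P_K) = 10.0·(1 − 0.0001614) = 10.0·0.999839 = 9.9984 /hr

Final: 9.9984 /hr


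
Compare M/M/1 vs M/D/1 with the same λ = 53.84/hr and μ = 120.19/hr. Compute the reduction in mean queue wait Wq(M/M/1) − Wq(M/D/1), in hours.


ρ = 53.84/120.19 = 0.4480
Wq(M/M/1) = ρ/(μ−λ) = 0.4480/66.35 = 0.006751 hr
Wq(M/D/1) = ρ/(2(μ−λ)) = 0.003376 hr
Savings = 0.006751 − 0.003376 = 0.003376 hr

Final: 0.003376 hr


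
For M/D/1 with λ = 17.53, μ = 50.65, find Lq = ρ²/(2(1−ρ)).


ρ = 17.53/50.65 = 0.3461
M/D/1: Lq = ρ²/(2(1−ρ)) = 0.1198/(2·0.6539) = 0.09159

Final: 0.09159


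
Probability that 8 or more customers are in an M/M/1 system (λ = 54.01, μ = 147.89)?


ρ = 54.01/147.89 = 0.3652
P(N ≥ n) = ρ^n = 0.3652^8 = 0.0003164

Final: 0.0003164


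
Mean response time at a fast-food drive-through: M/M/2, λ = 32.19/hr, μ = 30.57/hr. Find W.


a = 1.0530; ρ = 0.5265; P₀ = 0.310190
Lq = P₀·a^c·ρ/(c!(1−ρ)²) = 0.40383
Wq = Lq/λ = 0.40383/32.19 = 0.01255 hr
W = Wq + 1/μ = 0.01255 + 0.03271 = 0.04526 hr

Final: 0.04526 hr


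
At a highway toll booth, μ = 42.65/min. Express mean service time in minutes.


Mean service time = 1/μ = 1/42.65 minute = 0.02345 minute
In minutes: 0.02345 × 1 = 0.02345 min

Final: 0.02345 min


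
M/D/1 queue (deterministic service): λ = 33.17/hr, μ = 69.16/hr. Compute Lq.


ρ = 33.17/69.16 = 0.4796
M/D/1: Lq = ρ²/(2(1−ρ)) = 0.2300/(2·0.5204) = 0.22102

Final: 0.22102


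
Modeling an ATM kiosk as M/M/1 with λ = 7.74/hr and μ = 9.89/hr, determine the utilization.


ρ = λ/μ = 7.74/9.89 = 0.7826

Final: 0.7826


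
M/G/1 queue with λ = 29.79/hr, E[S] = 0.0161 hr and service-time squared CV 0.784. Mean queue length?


ρ = λ·E[S] = 29.79·0.0161 = 0.4796
Lq = ρ²(1+C_s²)/(2(1−ρ)) = 0.2300·(1+0.784)/(2·0.5204)
= 0.2300·1.7840/1.0408 = 0.39431

Final: 0.39431


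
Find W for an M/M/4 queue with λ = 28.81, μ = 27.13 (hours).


a = 1.0619; ρ = 0.2655; P₀ = 0.345127
Lq = P₀·a^c·ρ/(c!(1−ρ)²) = 0.008998
Wq = Lq/λ = 0.008998/28.81 = 0.0003123 hr
W = Wq + 1/μ = 0.0003123 + 0.03686 = 0.03717 hr

Final: 0.03717 hr


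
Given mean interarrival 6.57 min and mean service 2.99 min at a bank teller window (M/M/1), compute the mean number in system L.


λ = 60/6.57 = 9.1324 /hr
μ = 60/2.99 = 20.0669 /hr
ρ = λ/μ = 9.1324/20.0669 = 0.4551
L = ρ/(1−ρ) = 0.4551/0.5449 = 0.8352

Final: 0.8352


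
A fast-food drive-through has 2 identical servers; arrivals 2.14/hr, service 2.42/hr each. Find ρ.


ρ = λ/(cμ) = 2.14/(2·2.42) = 2.14/4.84 = 0.4421

Final: 0.4421


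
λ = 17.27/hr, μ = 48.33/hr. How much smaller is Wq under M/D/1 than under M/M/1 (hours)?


ρ = 17.27/48.33 = 0.3573
Wq(M/M/1) = ρ/(μ−λ) = 0.3573/31.06 = 0.01150 hr
Wq(M/D/1) = ρ/(2(μ−λ)) = 0.005752 hr
Savings = 0.01150 − 0.005752 = 0.005752 hr

Final: 0.005752 hr


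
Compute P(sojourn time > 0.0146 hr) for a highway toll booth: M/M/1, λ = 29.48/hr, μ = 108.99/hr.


W ~ Exponential(μ−λ) for M/M/1.
μ − λ = 108.99 − 29.48 = 79.5100
P(W > t) = e^{−(μ−λ)t} = e^{−1.1608} = 0.313221

Final: 0.313221


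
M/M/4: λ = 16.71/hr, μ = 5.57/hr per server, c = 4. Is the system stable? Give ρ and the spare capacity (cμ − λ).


Total capacity cμ = 4·5.57 = 22.28/hr
ρ = λ/(cμ) = 16.71/22.28 = 0.7500
Stable ⇔ ρ < 1: YES
Spare capacity = cμ − λ = 22.28 − 16.71 = 5.57/hr

Final: ρ = 0.7500; stable; margin = 5.57/hr


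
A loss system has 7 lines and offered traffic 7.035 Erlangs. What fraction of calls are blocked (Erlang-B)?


B(c,a) = (a^c/c!) / Σ_{k=0}^{c} a^k/k!
a^7/7! = 169.206942
Σ terms (k=0..7): 1.00000 + 7.03500 + 24.74561 + 58.02846 + 102.05756 + 143.59498 + 168.36512 + 169.20694 = 674.033670
B = 169.206942/674.033670 = 0.251036

Final: 0.251036


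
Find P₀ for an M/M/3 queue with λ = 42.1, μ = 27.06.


a = λ/μ = 42.1/27.06 = 1.5558; ρ = a/c = 0.5186
Σ_{k=0}^{2} a^k/k! (terms k=0..2) = 1.00000 + 1.55580 + 1.21026 = 3.76606
Tail: a^3/(3!(1−ρ)) = 3.76585/(6·0.4814) = 1.30379
P₀ = 1/(3.76606 + 1.30379) = 1/5.06985 = 0.197245

Final: 0.197245


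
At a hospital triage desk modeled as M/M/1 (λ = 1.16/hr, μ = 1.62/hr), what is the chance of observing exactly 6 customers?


ρ = 1.16/1.62 = 0.7160
P_n = (1−ρ)·ρ^n = (1 − 0.7160)·0.7160^6 = 0.2840·0.134790 = 0.038274

Final: 0.038274


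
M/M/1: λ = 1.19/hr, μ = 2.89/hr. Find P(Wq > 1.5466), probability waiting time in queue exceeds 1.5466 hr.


ρ = 1.19/2.89 = 0.4118
P(Wq > t) = ρ·e^{−(μ−λ)t} = 0.4118·e^{−2.6292}
= 0.4118·0.072135 = 0.029703

Final: 0.029703


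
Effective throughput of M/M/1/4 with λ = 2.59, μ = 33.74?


ρ = 0.07676; P_K = (1−ρ)ρ^4/(1−ρ^5) = 0.00003206
λ_eff = λ(1 − P_K) = 2.59·(1 − 0.00003206) = 2.59·0.999968 = 2.5899 /hr

Final: 2.5899 /hr


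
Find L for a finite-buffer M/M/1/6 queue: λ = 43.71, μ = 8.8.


ρ = 43.71/8.8 = 4.9670
L = ρ[1 − (K+1)ρ^K + Kρ^(K+1)] / [(1−ρ)(1−ρ^(K+1))]
Numerator: 4.9670·(1 − 7·15017.194511 + 6·74591.087738) = 1700851.292674
Denominator: (-3.9670)·(-74590.087738) = 295902.268516
L = 1700851.292674/295902.268516 = 5.7480

Final: 5.7480


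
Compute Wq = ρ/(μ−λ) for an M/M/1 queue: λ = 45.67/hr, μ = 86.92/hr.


ρ = 45.67/86.92 = 0.5254
Wq = ρ/(μ−λ) = 0.5254/(86.92 − 45.67) = 0.5254/41.25 = 0.01274 hr

Final: 0.01274 hr


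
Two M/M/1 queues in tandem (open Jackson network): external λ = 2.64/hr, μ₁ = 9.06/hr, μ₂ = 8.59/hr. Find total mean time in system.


Each node sees arrival rate λ = 2.64/hr (tandem ⇒ throughput preserved).
W₁ = 1/(μ₁−λ) = 1/(9.06−2.64) = 0.15576 hr
W₂ = 1/(μ₂−λ) = 1/(8.59−2.64) = 0.16807 hr
W_total = W₁ + W₂ = 0.15576 + 0.16807 = 0.32383 hr

Final: 0.32383 hr


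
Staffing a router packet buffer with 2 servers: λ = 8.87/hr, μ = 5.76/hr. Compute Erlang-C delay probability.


a = λ/μ = 1.5399; ρ = a/2 = 0.7700
P₀ = 0.129966 (from M/M/c formula)
C(c,a) = [a^c/(c!(1−ρ))]·P₀ = [2.37139/(2·0.2300)]·0.129966
= 5.15441·0.129966 = 0.669896

Final: 0.669896


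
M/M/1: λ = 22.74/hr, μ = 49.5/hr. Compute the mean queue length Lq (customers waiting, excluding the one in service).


ρ = 22.74/49.5 = 0.4594
Lq = ρ²/(1−ρ) = 0.2110/0.5406 = 0.3904

Final: 0.3904


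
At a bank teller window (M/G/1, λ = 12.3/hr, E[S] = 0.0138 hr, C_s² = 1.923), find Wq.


ρ = λ·E[S] = 12.3·0.0138 = 0.1697
E[S²] = E[S]²(1+C_s²) = 0.0138²·(1+1.923) = 0.0005567
Wq = λ·E[S²]/(2(1−ρ)) = 12.3·0.0005567/(2·0.8303) = 0.004123 hr

Final: 0.004123 hr


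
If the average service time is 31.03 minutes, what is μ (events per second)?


μ = 1/(service time) in consistent units.
1 second = 0.0166667 min, so μ = 0.0166667/31.03 = 0.0005371 per second

Final: 0.0005371 /sec


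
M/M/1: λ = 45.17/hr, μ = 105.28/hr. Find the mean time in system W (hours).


W = 1/(μ−λ) = 1/(105.28 − 45.17) = 1/60.11 = 0.01664 hr

Final: 0.01664 hr


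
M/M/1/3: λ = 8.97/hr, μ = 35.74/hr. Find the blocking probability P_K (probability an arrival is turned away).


ρ = λ/μ = 8.97/35.74 = 0.2510
P_K = (1−ρ)ρ^K/(1−ρ^(K+1)) = (0.7490·0.015809)/(1 − 0.003968)
= 0.011842/0.996032 = 0.011889

Final: 0.011889


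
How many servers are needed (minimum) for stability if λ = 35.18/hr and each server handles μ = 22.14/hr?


Stability requires cμ > λ ⇔ c > λ/μ.
λ/μ = 35.18/22.14 = 1.5890
Minimum integer c = ⌊1.5890⌋ + 1 = 2
Check: 2·22.14 = 44.28 > 35.18, while 1·22.14 = 22.14 ≤ 35.18

Final: 2 servers


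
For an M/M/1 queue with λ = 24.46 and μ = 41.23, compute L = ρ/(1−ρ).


ρ = λ/μ = 24.46/41.23 = 0.5933
L = ρ/(1−ρ) = 0.5933/(1 − 0.5933) = 0.5933/0.4067 = 1.4586

Final: 1.4586


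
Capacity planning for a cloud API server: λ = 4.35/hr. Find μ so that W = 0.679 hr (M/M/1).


W = 1/(μ−λ) ⇒ μ − λ = 1/W = 1/0.679 = 1.4728
μ = λ + 1/W = 4.35 + 1.4728 = 5.8228 per hr

Final: 5.8228 /hr


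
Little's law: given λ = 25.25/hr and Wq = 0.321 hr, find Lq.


Lq = λWq = 25.25·0.321 = 8.1052

Final: 8.1052


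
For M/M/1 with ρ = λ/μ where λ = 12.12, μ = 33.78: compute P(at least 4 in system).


ρ = 12.12/33.78 = 0.3588
P(N ≥ n) = ρ^n = 0.3588^4 = 0.016572

Final: 0.016572


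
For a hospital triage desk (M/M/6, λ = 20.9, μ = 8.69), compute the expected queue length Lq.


a = λ/μ = 2.4051; ρ = a/6 = 0.4008
P₀ = 0.089854
Lq = P₀·a^c·ρ / (c!·(1−ρ)²) = 0.089854·193.53480·0.4008/(720·0.35899)
= 0.02697

Final: 0.02697


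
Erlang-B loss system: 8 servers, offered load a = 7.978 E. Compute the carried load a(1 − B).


B(8,7.978) = 0.234349 (Erlang-B)
Carried load = a(1 − B) = 7.978·(1 − 0.234349) = 7.978·0.765651 = 6.1084 E

Final: 6.1084 Erlangs


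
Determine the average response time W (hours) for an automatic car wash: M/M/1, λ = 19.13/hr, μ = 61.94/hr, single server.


W = 1/(μ−λ) = 1/(61.94 − 19.13) = 1/42.81 = 0.02336 hr

Final: 0.02336 hr


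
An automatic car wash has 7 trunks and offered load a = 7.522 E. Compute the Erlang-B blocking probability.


B(c,a) = (a^c/c!) / Σ_{k=0}^{c} a^k/k!
a^7/7! = 270.335305
Σ terms (k=0..7): 1.00000 + 7.52200 + 28.29024 + 70.93307 + 133.38963 + 200.67136 + 251.57500 + 270.33531 = 963.716607
B = 270.335305/963.716607 = 0.280513

Final: 0.280513


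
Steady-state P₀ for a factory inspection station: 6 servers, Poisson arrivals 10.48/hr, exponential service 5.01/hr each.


a = λ/μ = 10.48/5.01 = 2.0918; ρ = a/c = 0.3486
Σ_{k=0}^{5} a^k/k! (terms k=0..5) = 1.00000 + 2.09182 + 2.18785 + 1.52553 + 0.79778 + 0.33376 = 7.93673
Tail: a^6/(6!(1−ρ)) = 83.78019/(720·0.6514) = 0.17864
P₀ = 1/(7.93673 + 0.17864) = 1/8.11537 = 0.123223

Final: 0.123223


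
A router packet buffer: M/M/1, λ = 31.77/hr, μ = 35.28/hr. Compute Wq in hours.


ρ = 31.77/35.28 = 0.9005
Wq = ρ/(μ−λ) = 0.9005/(35.28 − 31.77) = 0.9005/3.51 = 0.2566 hr

Final: 0.2566 hr


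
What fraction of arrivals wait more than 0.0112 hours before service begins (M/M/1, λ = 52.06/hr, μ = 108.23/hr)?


ρ = 52.06/108.23 = 0.4810
P(Wq > t) = ρ·e^{−(μ−λ)t} = 0.4810·e^{−0.6291}
= 0.4810·0.533069 = 0.256413

Final: 0.256413


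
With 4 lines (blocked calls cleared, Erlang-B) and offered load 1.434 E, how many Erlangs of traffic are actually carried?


B(4,1.434) = 0.042663 (Erlang-B)
Carried load = a(1 − B) = 1.434·(1 − 0.042663) = 1.434·0.957337 = 1.3728 E

Final: 1.3728 Erlangs


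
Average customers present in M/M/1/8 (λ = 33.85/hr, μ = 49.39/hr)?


ρ = 33.85/49.39 = 0.6854
L = ρ[1 − (K+1)ρ^K + Kρ^(K+1)] / [(1−ρ)(1−ρ^(K+1))]
Numerator: 0.6854·(1 − 9·0.048681 + 8·0.033364) = 0.568017
Denominator: (0.3146)·(0.966636) = 0.304141
L = 0.568017/0.304141 = 1.8676

Final: 1.8676


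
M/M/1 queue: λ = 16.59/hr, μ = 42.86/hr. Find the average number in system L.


ρ = λ/μ = 16.59/42.86 = 0.3871
L = ρ/(1−ρ) = 0.3871/(1 − 0.3871) = 0.3871/0.6129 = 0.6315

Final: 0.6315


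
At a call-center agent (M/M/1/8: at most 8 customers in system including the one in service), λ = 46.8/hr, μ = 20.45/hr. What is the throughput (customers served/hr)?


ρ = 2.2885; P_K = (1−ρ)ρ^8/(1−ρ^9) = 0.563361
λ_eff = λ(1 − P_K) = 46.8·(1 − 0.563361) = 46.8·0.436639 = 20.4347 /hr

Final: 20.4347 /hr


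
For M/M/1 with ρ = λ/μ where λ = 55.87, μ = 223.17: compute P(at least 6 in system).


ρ = 55.87/223.17 = 0.2503
P(N ≥ n) = ρ^n = 0.2503^6 = 0.0002462

Final: 0.0002462


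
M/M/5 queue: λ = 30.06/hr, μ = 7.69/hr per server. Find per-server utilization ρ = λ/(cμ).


ρ = λ/(cμ) = 30.06/(5·7.69) = 30.06/38.45 = 0.7818

Final: 0.7818


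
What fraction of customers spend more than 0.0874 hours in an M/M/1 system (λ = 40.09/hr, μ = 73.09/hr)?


W ~ Exponential(μ−λ) for M/M/1.
μ − λ = 73.09 − 40.09 = 33.0000
P(W > t) = e^{−(μ−λ)t} = e^{−2.8842} = 0.055899

Final: 0.055899


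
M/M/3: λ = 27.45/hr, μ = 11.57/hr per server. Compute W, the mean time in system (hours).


a = 2.3725; ρ = 0.7908; P₀ = 0.059424
Lq = P₀·a^c·ρ/(c!(1−ρ)²) = 2.39090
Wq = Lq/λ = 2.39090/27.45 = 0.08710 hr
W = Wq + 1/μ = 0.08710 + 0.08643 = 0.17353 hr

Final: 0.17353 hr
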